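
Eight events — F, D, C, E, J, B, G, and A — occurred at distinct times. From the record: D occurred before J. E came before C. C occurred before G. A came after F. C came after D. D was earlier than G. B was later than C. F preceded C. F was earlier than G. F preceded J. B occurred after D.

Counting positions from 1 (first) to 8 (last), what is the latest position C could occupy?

6

C must come before B and G — 2 events forced after it.
Everything else can be placed before C in some valid order, so C can sit as late as position 8 − 2 = 6.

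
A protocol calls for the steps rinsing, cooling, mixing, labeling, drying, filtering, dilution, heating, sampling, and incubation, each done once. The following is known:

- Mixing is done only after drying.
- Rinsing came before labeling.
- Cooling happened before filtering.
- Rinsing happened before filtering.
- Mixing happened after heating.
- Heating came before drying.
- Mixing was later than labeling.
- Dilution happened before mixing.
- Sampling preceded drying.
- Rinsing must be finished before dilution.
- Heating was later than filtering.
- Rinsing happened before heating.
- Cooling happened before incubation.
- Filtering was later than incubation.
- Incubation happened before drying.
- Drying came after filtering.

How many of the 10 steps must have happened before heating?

4

Directly stated before heating: filtering and rinsing.
Cooling reaches heating via cooling → filtering → heating.
Incubation reaches heating via incubation → filtering → heating.
That's cooling, filtering, incubation, and rinsing — 4 in all.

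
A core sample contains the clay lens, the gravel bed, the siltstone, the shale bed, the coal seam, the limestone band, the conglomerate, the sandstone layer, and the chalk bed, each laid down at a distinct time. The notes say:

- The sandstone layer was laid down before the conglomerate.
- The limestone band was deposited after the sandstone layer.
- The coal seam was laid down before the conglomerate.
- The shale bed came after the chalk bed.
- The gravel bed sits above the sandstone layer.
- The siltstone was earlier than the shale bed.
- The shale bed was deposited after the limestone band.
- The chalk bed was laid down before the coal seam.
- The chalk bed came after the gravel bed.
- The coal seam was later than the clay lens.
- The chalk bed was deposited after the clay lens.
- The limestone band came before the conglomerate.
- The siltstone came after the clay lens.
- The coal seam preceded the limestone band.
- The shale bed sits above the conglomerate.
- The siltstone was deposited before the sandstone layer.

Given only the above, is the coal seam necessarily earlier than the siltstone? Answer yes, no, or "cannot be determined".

no

Tracing the constraints gives the siltstone → the sandstone layer → the gravel bed → the chalk bed → the coal seam, so the siltstone must come before the coal seam.
That means the coal seam cannot be before the siltstone.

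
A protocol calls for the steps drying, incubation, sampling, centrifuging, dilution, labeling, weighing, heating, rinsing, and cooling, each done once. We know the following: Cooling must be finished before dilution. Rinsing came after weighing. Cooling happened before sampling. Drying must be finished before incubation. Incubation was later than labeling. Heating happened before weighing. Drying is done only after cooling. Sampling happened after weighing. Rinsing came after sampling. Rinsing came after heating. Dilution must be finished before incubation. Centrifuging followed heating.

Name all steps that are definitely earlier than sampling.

cooling, heating, weighing

Directly stated before sampling: cooling and weighing.
Heating reaches sampling via heating → weighing → sampling.
No chain forces dilution (or any of the others) ahead of sampling.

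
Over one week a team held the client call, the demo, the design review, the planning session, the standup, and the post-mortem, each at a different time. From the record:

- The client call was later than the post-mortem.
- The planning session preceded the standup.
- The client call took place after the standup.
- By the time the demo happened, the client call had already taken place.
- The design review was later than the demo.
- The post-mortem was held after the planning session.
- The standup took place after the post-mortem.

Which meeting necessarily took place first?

the planning session

The planning session has a chain of constraints placing it before every other meeting, so the planning session must be first.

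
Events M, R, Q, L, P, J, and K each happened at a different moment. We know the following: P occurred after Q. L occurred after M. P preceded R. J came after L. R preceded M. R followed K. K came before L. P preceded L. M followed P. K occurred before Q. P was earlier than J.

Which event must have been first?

K

K has a chain of constraints placing it before every other event, so K must be first.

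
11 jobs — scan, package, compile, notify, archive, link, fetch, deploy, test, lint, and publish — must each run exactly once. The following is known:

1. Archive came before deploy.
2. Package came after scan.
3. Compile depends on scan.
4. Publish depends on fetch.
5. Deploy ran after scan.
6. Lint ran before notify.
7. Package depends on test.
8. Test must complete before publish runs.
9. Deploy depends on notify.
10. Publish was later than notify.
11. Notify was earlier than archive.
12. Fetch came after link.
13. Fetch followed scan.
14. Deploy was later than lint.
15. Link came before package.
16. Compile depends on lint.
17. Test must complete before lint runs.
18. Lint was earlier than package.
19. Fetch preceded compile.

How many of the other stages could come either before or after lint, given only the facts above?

3

Forced before lint: test; forced after lint: archive, compile, deploy, notify, package, and publish.
That leaves fetch, link, and scan with no forced order relative to lint — 3.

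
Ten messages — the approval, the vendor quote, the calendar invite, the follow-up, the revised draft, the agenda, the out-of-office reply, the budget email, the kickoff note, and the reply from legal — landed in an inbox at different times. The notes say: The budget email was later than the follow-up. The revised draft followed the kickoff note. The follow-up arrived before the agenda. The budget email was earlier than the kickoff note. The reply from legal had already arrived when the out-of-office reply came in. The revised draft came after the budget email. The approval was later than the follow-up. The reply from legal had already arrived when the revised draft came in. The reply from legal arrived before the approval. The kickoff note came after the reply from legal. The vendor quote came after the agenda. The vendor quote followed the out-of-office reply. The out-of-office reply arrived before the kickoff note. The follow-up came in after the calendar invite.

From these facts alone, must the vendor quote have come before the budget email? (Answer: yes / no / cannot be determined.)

No chain of stated constraints runs from the vendor quote to the budget email, and none runs from the budget email to the vendor quote either.
So the relative order of the vendor quote and the budget email is not fixed by the given facts.

cannot be determined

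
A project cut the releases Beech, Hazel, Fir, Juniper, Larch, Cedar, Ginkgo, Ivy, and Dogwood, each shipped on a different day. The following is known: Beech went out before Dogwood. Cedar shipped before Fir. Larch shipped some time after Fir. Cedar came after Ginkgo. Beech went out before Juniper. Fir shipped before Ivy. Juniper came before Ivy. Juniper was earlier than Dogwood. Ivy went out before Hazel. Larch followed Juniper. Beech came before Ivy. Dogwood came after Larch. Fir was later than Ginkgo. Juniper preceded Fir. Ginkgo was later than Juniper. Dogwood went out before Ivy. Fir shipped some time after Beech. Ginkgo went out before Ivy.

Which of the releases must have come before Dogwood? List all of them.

Directly stated before Dogwood: Beech, Juniper, and Larch.
Cedar reaches Dogwood via Cedar → Fir → Larch → Dogwood.
Fir reaches Dogwood via Fir → Larch → Dogwood.
Ginkgo reaches Dogwood via Ginkgo → Fir → Larch → Dogwood.

Beech, Cedar, Fir, Ginkgo, Juniper, Larch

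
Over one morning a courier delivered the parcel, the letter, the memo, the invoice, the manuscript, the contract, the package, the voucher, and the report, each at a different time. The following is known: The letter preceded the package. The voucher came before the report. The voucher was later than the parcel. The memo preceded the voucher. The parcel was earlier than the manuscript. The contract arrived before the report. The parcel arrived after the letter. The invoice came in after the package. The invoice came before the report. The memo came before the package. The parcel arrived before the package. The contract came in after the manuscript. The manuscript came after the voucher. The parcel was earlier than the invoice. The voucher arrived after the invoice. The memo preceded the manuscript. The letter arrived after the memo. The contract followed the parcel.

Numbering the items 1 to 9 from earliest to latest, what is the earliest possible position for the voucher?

6

The invoice, the letter, the memo, the package, and the parcel must all come before the voucher — 5 forced predecessors.
Nothing else is forced ahead of the voucher, so its earliest slot is position 5 + 1 = 6.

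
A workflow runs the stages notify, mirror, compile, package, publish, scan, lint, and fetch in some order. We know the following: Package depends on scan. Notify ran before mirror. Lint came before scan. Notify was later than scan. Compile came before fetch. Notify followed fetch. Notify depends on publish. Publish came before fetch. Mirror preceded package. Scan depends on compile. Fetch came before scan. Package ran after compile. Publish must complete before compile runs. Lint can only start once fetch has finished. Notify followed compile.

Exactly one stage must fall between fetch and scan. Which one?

lint

Tracing the constraints gives fetch → lint → scan, so lint sits after fetch and before scan.
No other stage is forced both after fetch and before scan.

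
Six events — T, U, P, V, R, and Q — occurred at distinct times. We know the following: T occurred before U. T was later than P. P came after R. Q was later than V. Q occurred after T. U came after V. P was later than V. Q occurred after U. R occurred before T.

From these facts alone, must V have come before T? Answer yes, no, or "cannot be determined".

Chain the constraints: V → P → T. Each link is directly stated, so V comes before T.

yes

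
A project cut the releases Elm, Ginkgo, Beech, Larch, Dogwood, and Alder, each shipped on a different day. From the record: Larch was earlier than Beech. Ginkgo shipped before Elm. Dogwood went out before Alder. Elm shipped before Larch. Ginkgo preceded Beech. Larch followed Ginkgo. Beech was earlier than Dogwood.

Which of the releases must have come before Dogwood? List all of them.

Directly stated before Dogwood: Beech.
Elm reaches Dogwood via Elm → Larch → Beech → Dogwood.
Ginkgo reaches Dogwood via Ginkgo → Beech → Dogwood.
Larch reaches Dogwood via Larch → Beech → Dogwood.
No chain forces Alder ahead of Dogwood.

Beech, Elm, Ginkgo, Larch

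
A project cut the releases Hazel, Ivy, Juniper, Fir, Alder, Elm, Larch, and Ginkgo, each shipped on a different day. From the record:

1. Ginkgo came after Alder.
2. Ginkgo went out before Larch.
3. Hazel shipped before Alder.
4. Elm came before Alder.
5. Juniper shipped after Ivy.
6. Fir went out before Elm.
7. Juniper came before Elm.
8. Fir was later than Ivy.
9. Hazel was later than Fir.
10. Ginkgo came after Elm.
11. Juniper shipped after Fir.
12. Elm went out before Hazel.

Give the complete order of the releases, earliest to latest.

The constraints fix every adjacent pair, so only one ordering works:
Ivy → Fir → Juniper → Elm → Hazel → Alder → Ginkgo → Larch.

Ivy, Fir, Juniper, Elm, Hazel, Alder, Ginkgo, Larch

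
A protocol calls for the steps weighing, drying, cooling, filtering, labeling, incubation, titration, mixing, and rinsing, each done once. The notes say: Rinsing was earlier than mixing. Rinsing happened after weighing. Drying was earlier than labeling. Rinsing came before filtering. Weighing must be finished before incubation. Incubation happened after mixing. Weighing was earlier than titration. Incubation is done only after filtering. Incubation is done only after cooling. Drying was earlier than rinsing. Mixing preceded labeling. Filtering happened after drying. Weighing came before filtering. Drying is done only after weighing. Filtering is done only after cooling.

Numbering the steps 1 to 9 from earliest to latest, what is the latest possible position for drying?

4

Drying must come before filtering, incubation, labeling, mixing, and rinsing — 5 steps forced after it.
Everything else can be placed before drying in some valid order, so drying can sit as late as position 9 − 5 = 4.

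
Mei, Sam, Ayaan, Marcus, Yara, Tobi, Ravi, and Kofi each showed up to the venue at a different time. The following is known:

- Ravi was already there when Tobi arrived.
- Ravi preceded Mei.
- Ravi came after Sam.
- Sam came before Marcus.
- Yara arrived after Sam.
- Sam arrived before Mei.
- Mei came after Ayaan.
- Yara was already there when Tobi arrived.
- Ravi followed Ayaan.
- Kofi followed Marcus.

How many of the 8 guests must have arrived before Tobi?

4

Directly stated before Tobi: Ravi and Yara.
Ayaan reaches Tobi via Ayaan → Ravi → Tobi.
Sam reaches Tobi via Sam → Ravi → Tobi.
No chain forces Kofi (or any of the others) ahead of Tobi.
That's Ayaan, Ravi, Sam, and Yara — 4 in all.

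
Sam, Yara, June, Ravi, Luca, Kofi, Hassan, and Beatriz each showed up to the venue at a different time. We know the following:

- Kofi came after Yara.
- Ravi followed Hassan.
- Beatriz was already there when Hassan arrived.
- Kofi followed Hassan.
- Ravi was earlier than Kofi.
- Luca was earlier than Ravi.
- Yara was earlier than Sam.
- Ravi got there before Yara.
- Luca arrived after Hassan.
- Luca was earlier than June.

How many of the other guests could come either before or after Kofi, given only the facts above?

Forced before Kofi: Beatriz, Hassan, Luca, Ravi, and Yara.
That leaves June and Sam with no forced order relative to Kofi — 2.

2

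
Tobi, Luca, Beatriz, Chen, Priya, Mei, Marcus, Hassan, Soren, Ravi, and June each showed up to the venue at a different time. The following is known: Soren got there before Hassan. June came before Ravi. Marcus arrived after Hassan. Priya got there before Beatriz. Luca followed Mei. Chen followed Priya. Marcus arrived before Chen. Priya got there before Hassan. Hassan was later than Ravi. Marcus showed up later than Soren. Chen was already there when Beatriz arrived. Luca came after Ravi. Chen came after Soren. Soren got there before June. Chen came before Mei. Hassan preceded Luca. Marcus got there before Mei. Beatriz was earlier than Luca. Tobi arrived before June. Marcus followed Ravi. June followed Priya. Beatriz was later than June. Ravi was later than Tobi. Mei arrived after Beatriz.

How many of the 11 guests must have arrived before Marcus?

6

Directly stated before Marcus: Hassan, Ravi, and Soren.
June reaches Marcus via June → Ravi → Marcus.
Priya reaches Marcus via Priya → Hassan → Marcus.
Tobi reaches Marcus via Tobi → Ravi → Marcus.
No chain forces Mei (or any of the others) ahead of Marcus.
That's Hassan, June, Priya, Ravi, Soren, and Tobi — 6 in all.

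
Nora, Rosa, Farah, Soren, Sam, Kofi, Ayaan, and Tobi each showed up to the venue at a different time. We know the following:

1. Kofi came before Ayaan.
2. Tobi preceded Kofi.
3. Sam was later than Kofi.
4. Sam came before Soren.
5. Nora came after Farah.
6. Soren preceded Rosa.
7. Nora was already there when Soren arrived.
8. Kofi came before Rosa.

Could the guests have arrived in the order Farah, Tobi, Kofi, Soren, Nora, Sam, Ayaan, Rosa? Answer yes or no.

The constraints require Sam before Soren, but in the proposed sequence Soren appears ahead of Sam. That one violation is enough.

no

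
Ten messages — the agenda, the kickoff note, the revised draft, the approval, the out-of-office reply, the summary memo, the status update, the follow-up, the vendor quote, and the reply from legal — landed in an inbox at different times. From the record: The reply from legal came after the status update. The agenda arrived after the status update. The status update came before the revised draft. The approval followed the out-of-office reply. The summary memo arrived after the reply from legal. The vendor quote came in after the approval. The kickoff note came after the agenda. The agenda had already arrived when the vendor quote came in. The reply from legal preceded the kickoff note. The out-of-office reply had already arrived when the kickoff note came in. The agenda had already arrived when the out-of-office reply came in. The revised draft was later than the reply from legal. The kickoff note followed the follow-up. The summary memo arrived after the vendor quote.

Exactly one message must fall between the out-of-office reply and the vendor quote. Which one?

the approval

Tracing the constraints gives the out-of-office reply → the approval → the vendor quote, so the approval sits after the out-of-office reply and before the vendor quote.
No other message is forced both after the out-of-office reply and before the vendor quote.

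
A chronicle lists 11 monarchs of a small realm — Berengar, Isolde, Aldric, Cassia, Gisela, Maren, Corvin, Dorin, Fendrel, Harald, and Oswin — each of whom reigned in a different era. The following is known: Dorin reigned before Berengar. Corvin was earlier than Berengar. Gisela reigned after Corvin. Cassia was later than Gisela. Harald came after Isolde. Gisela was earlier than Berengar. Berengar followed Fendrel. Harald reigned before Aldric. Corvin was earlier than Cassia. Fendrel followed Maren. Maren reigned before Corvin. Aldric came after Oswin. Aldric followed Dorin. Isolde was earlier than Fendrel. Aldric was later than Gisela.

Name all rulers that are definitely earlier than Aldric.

Directly stated before Aldric: Dorin, Gisela, Harald, and Oswin.
Corvin reaches Aldric via Corvin → Gisela → Aldric.
Isolde reaches Aldric via Isolde → Harald → Aldric.
Maren reaches Aldric via Maren → Corvin → Gisela → Aldric.
No chain forces Fendrel (or any of the others) ahead of Aldric.

Corvin, Dorin, Gisela, Harald, Isolde, Maren, Oswin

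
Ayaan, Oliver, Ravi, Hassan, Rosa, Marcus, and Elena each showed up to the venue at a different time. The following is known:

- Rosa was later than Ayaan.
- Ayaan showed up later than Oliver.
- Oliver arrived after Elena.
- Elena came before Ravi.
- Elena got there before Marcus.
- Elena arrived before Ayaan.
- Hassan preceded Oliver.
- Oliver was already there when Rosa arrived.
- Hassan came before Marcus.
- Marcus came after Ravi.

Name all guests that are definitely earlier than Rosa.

Directly stated before Rosa: Ayaan and Oliver.
Elena reaches Rosa via Elena → Ayaan → Rosa.
Hassan reaches Rosa via Hassan → Oliver → Rosa.
No chain forces Ravi (or any of the others) ahead of Rosa.

Ayaan, Elena, Hassan, Oliver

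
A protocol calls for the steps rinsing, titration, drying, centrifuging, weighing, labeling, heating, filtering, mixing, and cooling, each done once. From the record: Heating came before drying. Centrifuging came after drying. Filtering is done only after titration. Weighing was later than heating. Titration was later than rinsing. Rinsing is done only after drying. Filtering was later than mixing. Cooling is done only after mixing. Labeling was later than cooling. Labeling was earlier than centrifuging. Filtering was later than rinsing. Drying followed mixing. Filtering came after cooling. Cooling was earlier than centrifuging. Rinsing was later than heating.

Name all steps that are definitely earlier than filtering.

Directly stated before filtering: cooling, mixing, rinsing, and titration.
Drying reaches filtering via drying → rinsing → filtering.
Heating reaches filtering via heating → rinsing → filtering.
No chain forces centrifuging (or any of the others) ahead of filtering.

cooling, drying, heating, mixing, rinsing, titration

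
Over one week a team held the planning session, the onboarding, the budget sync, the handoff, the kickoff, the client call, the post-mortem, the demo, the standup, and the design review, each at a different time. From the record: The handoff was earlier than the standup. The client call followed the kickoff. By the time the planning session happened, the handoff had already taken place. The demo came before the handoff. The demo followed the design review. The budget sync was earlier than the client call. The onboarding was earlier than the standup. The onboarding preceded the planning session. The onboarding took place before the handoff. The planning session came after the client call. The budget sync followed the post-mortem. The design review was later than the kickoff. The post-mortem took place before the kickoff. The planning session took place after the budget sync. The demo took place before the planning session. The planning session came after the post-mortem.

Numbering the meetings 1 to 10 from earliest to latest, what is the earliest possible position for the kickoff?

The post-mortem must come before the kickoff — 1 forced predecessor.
Nothing else is forced ahead of the kickoff, so its earliest slot is position 1 + 1 = 2.

2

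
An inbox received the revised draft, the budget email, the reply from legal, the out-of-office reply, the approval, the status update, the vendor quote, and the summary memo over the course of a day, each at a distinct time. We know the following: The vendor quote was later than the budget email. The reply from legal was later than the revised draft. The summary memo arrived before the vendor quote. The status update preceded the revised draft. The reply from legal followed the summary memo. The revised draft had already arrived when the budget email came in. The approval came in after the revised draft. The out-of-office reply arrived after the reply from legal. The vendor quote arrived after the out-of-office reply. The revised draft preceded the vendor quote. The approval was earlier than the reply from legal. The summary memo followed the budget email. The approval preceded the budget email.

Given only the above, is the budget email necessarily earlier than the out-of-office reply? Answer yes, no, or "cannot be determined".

yes

Chain the constraints: the budget email → the summary memo → the reply from legal → the out-of-office reply. Each link is directly stated, so the budget email comes before the out-of-office reply.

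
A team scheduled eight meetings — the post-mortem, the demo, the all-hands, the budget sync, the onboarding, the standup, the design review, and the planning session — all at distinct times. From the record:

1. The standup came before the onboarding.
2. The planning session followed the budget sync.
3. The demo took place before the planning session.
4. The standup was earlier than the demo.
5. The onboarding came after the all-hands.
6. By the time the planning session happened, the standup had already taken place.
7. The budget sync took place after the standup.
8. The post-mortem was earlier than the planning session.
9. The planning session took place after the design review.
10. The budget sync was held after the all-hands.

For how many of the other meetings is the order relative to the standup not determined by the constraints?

3

Forced after the standup: the budget sync, the demo, the onboarding, and the planning session.
That leaves the all-hands, the design review, and the post-mortem with no forced order relative to the standup — 3.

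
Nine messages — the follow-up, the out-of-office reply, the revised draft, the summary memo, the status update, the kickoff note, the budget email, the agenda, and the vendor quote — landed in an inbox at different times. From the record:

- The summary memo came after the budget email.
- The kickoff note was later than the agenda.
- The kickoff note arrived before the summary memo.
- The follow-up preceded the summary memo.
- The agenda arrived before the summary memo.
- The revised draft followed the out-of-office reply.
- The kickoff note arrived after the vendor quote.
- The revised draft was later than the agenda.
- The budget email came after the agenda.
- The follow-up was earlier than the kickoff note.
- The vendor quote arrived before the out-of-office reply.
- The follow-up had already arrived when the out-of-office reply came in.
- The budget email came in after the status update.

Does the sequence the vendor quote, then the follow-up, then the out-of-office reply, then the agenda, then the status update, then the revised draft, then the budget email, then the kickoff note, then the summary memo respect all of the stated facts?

yes

Check each stated constraint against the proposed order — e.g. the follow-up is ahead of the summary memo; the vendor quote is ahead of the kickoff note. Every pair is in the required order; nothing is violated.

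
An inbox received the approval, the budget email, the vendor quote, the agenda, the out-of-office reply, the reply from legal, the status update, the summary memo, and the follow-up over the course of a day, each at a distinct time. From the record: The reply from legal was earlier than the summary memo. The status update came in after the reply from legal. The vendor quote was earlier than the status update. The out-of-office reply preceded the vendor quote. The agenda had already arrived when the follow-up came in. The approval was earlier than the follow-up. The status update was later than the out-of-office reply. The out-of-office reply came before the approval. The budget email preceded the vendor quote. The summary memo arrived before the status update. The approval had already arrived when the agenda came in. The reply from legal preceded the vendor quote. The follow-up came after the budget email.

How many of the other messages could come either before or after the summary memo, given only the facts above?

Forced before the summary memo: the reply from legal; forced after the summary memo: the status update.
That leaves the agenda, the approval, the budget email, the follow-up, the out-of-office reply, and the vendor quote with no forced order relative to the summary memo — 6.

6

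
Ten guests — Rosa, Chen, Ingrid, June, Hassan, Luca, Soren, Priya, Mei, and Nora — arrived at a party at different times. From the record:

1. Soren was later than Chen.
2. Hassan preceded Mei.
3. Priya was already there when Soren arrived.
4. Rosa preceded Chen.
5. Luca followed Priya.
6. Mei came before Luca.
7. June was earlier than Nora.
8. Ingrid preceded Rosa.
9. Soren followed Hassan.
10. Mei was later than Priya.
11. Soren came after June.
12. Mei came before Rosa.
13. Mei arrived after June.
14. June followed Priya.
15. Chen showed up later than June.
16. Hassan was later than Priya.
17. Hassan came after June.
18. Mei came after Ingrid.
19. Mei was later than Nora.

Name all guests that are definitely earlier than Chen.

Hassan, Ingrid, June, Mei, Nora, Priya, Rosa

Directly stated before Chen: June and Rosa.
Hassan reaches Chen via Hassan → Mei → Rosa → Chen.
Ingrid reaches Chen via Ingrid → Rosa → Chen.
Mei reaches Chen via Mei → Rosa → Chen.
Likewise Nora and Priya each reach Chen by chaining the stated constraints.
No chain forces Soren (or any of the others) ahead of Chen.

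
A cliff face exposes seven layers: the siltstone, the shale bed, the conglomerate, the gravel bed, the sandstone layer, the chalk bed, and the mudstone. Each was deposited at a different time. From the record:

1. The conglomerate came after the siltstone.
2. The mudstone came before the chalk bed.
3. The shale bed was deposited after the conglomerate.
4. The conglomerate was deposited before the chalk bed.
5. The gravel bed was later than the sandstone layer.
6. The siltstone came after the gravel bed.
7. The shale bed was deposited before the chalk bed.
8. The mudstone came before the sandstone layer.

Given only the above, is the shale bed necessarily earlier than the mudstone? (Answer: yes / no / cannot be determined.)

Tracing the constraints gives the mudstone → the sandstone layer → the gravel bed → the siltstone → the conglomerate → the shale bed, so the mudstone must come before the shale bed.
That means the shale bed cannot be before the mudstone.

no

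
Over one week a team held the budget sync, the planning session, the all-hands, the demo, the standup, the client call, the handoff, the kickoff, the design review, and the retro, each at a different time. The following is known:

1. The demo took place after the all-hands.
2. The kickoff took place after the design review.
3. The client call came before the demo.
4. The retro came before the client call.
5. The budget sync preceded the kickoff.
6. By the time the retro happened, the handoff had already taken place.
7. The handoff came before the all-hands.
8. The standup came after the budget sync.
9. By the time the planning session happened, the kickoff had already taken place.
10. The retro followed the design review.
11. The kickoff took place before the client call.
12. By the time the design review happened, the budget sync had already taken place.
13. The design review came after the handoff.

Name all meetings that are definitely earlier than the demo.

the all-hands, the budget sync, the client call, the design review, the handoff, the kickoff, the retro

Directly stated before the demo: the all-hands and the client call.
The budget sync reaches the demo via the budget sync → the kickoff → the client call → the demo.
The design review reaches the demo via the design review → the retro → the client call → the demo.
The handoff reaches the demo via the handoff → the all-hands → the demo.
Likewise the kickoff and the retro each reach the demo by chaining the stated constraints.
No chain forces the standup (or any of the others) ahead of the demo.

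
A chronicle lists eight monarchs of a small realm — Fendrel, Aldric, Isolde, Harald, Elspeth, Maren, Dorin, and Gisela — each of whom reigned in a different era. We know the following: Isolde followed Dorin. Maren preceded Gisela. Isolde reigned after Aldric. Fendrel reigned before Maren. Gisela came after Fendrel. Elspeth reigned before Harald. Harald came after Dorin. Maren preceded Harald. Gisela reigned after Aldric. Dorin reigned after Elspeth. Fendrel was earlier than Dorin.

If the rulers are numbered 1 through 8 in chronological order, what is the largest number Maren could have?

Maren must come before Gisela and Harald — 2 rulers forced after them.
Everything else can be placed before Maren in some valid order, so Maren can sit as late as position 8 − 2 = 6.

6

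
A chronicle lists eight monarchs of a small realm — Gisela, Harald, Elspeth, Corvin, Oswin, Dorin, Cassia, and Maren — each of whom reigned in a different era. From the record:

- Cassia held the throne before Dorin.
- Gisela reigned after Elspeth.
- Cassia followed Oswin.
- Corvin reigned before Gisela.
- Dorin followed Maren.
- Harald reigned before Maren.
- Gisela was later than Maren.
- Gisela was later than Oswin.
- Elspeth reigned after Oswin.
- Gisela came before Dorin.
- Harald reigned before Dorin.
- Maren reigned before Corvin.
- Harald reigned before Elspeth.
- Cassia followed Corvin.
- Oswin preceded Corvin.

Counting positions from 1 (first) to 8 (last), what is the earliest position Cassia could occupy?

Corvin, Harald, Maren, and Oswin must all come before Cassia — 4 forced predecessors.
Nothing else is forced ahead of Cassia, so their earliest slot is position 4 + 1 = 5.

5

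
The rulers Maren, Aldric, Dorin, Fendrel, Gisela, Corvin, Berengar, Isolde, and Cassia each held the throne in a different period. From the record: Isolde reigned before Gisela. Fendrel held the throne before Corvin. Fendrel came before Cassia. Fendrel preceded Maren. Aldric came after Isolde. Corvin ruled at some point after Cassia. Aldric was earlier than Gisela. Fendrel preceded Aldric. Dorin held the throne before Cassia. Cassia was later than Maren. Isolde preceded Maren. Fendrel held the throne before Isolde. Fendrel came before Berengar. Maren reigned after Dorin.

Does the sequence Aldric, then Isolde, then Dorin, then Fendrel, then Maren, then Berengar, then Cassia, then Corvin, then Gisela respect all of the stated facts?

The constraints require Fendrel before Isolde, but in the proposed sequence Isolde appears ahead of Fendrel. That one violation is enough.

no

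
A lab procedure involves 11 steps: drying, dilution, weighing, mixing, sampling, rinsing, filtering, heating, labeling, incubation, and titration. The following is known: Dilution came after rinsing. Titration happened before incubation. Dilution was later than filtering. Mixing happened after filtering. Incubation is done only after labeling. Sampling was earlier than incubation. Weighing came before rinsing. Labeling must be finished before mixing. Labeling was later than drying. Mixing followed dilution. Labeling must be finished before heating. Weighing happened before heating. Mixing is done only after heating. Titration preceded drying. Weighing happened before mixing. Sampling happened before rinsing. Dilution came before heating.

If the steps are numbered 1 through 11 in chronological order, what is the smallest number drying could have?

Titration must come before drying — 1 forced predecessor.
Nothing else is forced ahead of drying, so its earliest slot is position 1 + 1 = 2.

2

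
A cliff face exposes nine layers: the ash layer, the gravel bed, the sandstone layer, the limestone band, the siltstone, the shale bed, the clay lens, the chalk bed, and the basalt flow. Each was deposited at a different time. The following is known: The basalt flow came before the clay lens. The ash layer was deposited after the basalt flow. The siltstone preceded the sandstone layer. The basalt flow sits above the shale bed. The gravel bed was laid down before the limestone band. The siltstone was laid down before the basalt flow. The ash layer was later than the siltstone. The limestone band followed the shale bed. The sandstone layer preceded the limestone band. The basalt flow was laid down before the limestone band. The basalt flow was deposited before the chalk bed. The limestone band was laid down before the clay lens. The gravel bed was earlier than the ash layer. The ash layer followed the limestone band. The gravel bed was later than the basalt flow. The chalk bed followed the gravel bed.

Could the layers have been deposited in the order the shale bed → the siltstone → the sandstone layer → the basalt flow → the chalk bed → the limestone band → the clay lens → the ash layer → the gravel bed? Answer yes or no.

no

The constraints require the gravel bed before the ash layer, but in the proposed sequence the ash layer appears ahead of the gravel bed. That one violation is enough.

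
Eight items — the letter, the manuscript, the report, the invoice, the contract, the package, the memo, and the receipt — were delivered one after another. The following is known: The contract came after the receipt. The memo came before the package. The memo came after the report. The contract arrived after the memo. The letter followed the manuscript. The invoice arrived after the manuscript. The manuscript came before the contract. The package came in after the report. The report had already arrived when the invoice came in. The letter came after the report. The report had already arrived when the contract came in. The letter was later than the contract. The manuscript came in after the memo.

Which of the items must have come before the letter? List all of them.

Directly stated before the letter: the contract, the manuscript, and the report.
The memo reaches the letter via the memo → the manuscript → the letter.
The receipt reaches the letter via the receipt → the contract → the letter.
No chain forces the package (or any of the others) ahead of the letter.

the contract, the manuscript, the memo, the receipt, the report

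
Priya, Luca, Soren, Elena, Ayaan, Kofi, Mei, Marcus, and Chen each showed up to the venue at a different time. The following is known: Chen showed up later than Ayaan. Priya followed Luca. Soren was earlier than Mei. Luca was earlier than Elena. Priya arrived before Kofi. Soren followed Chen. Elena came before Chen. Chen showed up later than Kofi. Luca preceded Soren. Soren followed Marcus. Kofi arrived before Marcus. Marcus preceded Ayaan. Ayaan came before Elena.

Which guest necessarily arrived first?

Luca

Luca has a chain of constraints placing them before every other guest, so Luca must be first.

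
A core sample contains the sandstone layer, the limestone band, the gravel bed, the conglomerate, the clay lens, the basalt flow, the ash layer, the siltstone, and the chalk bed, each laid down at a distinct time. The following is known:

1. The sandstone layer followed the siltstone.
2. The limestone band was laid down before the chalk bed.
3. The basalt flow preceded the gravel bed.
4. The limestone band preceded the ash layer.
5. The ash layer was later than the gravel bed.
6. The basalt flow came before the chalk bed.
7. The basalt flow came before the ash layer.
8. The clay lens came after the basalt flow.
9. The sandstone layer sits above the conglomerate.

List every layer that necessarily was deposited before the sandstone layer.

the conglomerate, the siltstone

Directly stated before the sandstone layer: the conglomerate and the siltstone.
No chain forces the clay lens (or any of the others) ahead of the sandstone layer.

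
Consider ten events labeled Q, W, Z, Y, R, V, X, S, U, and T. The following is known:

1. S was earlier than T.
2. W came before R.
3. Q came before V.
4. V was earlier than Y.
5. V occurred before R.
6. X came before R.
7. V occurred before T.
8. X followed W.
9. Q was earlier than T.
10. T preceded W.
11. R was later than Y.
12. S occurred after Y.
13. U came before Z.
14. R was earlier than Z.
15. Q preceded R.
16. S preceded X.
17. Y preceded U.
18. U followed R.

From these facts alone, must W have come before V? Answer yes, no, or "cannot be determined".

Tracing the constraints gives V → T → W, so V must come before W.
That means W cannot be before V.

no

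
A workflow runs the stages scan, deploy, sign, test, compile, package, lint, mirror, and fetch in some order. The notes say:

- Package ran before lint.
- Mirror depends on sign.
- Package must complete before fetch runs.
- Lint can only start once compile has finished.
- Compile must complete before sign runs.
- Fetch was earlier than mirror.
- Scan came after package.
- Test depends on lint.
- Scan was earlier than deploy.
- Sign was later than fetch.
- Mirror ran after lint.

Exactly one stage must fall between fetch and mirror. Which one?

sign

Tracing the constraints gives fetch → sign → mirror, so sign sits after fetch and before mirror.
No other stage is forced both after fetch and before mirror.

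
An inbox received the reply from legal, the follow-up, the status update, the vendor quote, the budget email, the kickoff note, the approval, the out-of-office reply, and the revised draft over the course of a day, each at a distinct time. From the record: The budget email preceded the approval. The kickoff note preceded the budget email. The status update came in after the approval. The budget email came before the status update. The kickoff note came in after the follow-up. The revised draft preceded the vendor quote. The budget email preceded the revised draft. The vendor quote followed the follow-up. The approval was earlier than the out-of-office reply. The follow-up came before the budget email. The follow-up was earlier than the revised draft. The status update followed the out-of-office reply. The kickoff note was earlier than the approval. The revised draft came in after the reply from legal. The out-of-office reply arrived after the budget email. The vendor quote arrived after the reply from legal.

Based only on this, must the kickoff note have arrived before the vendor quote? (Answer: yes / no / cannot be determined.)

Chain the constraints: the kickoff note → the budget email → the revised draft → the vendor quote. Each link is directly stated, so the kickoff note comes before the vendor quote.

yes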